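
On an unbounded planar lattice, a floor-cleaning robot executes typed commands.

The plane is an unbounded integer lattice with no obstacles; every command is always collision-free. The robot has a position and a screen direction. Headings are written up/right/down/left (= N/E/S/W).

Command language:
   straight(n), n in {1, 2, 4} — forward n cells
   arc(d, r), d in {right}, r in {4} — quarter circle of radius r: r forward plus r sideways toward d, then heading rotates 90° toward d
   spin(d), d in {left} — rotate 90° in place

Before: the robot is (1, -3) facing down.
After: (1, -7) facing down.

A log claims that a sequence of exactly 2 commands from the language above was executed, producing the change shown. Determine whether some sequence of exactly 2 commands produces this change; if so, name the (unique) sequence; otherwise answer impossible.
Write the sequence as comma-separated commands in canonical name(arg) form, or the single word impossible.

straight(2), straight(2)

key: still facing S at the end — nothing in the sequence rotates
initial: (1, -3) facing down
[1] after straight(2): (1, -5) facing down
[2] after straight(2): (1, -7) facing down
no other 2-command option fits: unique.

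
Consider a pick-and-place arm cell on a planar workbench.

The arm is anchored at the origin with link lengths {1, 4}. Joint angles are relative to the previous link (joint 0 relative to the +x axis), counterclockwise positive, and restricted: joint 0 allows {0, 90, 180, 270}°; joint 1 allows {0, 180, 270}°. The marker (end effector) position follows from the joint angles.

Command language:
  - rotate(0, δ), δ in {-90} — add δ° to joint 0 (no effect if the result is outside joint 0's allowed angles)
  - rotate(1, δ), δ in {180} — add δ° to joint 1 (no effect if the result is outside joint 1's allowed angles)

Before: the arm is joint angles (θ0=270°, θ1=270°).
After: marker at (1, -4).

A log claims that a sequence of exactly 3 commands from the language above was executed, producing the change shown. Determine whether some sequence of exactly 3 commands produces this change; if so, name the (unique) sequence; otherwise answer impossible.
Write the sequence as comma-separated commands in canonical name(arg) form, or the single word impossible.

from: joint angles (θ0=270°, θ1=270°)
[1] after rotate(0, -90): joint angles (θ0=180°, θ1=270°)
[2] after rotate(0, -90): joint angles (θ0=90°, θ1=270°)
[3] after rotate(0, -90): joint angles (θ0=0°, θ1=270°)
uniquely the one of 8 3-step routes that fits.

rotate(0, -90), rotate(0, -90), rotate(0, -90)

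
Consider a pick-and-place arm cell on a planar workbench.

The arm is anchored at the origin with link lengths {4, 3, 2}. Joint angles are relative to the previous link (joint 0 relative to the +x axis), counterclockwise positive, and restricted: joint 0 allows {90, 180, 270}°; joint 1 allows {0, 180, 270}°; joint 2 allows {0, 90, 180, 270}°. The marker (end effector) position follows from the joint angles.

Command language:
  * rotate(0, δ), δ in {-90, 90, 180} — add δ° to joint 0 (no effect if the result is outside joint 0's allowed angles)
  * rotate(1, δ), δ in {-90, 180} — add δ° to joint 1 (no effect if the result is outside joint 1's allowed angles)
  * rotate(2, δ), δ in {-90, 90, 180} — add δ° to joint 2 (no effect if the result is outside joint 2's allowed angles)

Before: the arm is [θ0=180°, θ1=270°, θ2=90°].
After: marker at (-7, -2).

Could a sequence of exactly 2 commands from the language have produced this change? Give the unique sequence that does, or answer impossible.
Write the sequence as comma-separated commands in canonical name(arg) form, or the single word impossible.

rotate(1, -90), rotate(1, 180)

key: order matters: swapping rotate(1, -90) and rotate(1, 180) lands elsewhere
initial: [θ0=180°, θ1=270°, θ2=90°]
1. rotate(1, -90) → [θ0=180°, θ1=180°, θ2=90°]
2. rotate(1, 180) → [θ0=180°, θ1=0°, θ2=90°]
no rival 2-sequence matches.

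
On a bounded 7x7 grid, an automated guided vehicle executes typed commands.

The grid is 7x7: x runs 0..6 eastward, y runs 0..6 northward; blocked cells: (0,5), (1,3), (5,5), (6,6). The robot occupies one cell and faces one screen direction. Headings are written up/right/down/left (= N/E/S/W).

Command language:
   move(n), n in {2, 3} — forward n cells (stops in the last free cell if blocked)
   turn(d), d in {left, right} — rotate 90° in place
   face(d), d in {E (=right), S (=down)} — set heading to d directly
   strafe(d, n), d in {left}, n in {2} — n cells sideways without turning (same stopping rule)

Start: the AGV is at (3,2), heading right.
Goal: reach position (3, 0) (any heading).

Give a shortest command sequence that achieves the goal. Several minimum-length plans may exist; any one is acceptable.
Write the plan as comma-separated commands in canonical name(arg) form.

start: at (3,2), heading right
1. turn(right) → at (3,2), heading down
2. move(2) → at (3,0), heading down
shorter routes all fall short; 2 is best.

turn(right), move(2)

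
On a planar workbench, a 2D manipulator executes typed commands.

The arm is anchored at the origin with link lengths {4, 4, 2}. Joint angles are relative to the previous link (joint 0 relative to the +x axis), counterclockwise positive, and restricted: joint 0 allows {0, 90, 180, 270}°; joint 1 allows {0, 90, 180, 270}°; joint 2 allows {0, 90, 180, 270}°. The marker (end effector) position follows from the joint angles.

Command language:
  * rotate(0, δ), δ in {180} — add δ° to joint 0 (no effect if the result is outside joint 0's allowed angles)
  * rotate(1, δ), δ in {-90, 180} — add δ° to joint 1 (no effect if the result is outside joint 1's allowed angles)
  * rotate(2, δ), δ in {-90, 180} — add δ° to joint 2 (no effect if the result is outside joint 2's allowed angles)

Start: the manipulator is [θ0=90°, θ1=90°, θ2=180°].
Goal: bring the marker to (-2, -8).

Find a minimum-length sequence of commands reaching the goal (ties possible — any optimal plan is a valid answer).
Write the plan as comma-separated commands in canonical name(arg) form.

rotate(2, -90), rotate(1, -90), rotate(0, 180), rotate(2, 180)

begin: [θ0=90°, θ1=90°, θ2=180°]
[1] after rotate(2, -90): [θ0=90°, θ1=90°, θ2=90°]
[2] after rotate(1, -90): [θ0=90°, θ1=0°, θ2=90°]
[3] after rotate(0, 180): [θ0=270°, θ1=0°, θ2=90°]
[4] after rotate(2, 180): [θ0=270°, θ1=0°, θ2=270°]
shorter routes all fall short; 4 is best.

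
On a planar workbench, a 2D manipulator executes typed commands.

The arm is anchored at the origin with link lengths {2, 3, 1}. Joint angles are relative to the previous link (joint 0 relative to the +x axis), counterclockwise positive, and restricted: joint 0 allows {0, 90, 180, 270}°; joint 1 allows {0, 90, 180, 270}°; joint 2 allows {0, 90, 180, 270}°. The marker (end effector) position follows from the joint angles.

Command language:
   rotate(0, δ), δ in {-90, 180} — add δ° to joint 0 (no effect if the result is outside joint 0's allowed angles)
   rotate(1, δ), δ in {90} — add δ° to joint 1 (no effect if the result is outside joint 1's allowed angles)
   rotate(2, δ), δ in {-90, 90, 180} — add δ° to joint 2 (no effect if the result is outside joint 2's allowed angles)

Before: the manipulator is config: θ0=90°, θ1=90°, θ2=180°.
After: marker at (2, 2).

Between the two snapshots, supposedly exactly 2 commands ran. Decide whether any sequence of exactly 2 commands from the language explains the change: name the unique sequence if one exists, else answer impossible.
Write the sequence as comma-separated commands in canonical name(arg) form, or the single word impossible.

rotate(1, 90), rotate(1, 90)

t0: config: θ0=90°, θ1=90°, θ2=180°
step 1 (rotate(1, 90)): config: θ0=90°, θ1=180°, θ2=180°
step 2 (rotate(1, 90)): config: θ0=90°, θ1=270°, θ2=180°
no other 2-command option fits: unique.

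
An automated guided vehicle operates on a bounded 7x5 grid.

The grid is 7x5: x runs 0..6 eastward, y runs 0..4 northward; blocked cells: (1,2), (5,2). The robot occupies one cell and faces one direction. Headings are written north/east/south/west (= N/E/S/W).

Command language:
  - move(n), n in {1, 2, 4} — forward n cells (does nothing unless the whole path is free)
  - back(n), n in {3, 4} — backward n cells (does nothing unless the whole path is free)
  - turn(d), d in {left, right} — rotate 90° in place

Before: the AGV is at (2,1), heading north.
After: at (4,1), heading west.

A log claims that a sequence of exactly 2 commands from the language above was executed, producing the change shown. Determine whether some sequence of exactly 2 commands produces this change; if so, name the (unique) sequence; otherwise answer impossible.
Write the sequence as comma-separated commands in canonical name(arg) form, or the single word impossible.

impossible

every 2-command combo misses the target.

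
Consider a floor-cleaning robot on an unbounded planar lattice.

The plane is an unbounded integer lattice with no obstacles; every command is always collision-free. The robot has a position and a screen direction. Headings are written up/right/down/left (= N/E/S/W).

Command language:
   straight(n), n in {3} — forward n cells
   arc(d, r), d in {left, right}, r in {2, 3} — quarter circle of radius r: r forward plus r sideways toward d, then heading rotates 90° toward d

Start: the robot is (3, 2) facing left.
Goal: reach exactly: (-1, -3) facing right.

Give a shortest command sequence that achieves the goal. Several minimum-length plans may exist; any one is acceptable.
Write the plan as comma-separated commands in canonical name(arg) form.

straight(3), arc(left, 3), arc(left, 2)

start: (3, 2) facing left
t=1 straight(3) ⇒ (0, 2) facing left
t=2 arc(left, 3) ⇒ (-3, -1) facing down
t=3 arc(left, 2) ⇒ (-1, -3) facing right
shorter routes all fall short; 3 is best.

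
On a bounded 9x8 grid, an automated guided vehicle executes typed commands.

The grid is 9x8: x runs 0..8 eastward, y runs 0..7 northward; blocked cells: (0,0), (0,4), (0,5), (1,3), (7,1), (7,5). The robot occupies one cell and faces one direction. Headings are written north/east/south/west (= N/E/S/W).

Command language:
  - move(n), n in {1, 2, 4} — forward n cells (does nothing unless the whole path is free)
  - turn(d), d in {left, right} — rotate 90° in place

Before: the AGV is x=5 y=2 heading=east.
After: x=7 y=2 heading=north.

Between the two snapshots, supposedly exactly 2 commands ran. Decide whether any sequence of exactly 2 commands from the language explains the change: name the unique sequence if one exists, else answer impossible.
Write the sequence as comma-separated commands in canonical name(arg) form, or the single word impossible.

key: position moved to (7,2) AND the heading swung to N — translation plus rotation needed
begin: x=5 y=2 heading=east
1. move(2) → x=7 y=2 heading=east
2. turn(left) → x=7 y=2 heading=north
uniquely the one of 25 2-step routes that fits.

move(2), turn(left)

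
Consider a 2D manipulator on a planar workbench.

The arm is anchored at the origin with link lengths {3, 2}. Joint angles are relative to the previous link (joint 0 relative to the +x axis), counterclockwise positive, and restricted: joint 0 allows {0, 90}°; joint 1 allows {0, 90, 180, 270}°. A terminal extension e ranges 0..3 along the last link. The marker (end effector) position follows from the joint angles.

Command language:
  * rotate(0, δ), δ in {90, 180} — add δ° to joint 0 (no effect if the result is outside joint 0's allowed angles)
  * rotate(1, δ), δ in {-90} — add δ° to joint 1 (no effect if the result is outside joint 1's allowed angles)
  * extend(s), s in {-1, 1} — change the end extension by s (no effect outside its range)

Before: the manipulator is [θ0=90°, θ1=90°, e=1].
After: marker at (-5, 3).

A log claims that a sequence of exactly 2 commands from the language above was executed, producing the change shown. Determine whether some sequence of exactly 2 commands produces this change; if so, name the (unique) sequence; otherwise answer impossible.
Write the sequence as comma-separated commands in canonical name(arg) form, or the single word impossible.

from: [θ0=90°, θ1=90°, e=1]
[1] after extend(1): [θ0=90°, θ1=90°, e=2]
[2] after extend(1): [θ0=90°, θ1=90°, e=3]
all 25 alternatives checked — unique.

extend(1), extend(1)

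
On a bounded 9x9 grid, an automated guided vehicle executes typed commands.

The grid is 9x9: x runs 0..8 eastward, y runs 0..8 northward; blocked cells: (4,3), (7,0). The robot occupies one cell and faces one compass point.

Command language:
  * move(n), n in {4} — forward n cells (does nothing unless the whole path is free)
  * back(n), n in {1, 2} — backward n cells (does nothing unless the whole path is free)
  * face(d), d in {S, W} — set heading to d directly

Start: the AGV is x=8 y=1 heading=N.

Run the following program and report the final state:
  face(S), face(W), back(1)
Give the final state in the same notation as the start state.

x=8 y=1 heading=W

start: x=8 y=1 heading=N
1. face(S) → x=8 y=1 heading=S
2. face(W) → x=8 y=1 heading=W
3. back(1) → x=8 y=1 heading=W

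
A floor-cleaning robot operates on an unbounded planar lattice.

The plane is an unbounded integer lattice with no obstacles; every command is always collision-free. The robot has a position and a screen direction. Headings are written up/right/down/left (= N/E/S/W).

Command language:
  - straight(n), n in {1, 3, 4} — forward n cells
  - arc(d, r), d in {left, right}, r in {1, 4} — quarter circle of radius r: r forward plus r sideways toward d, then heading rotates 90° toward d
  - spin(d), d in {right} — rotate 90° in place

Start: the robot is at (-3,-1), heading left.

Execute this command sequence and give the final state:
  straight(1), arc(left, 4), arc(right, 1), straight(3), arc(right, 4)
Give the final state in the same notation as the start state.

at (-16,-2), heading up

begin: at (-3,-1), heading left
step 1 (straight(1)): at (-4,-1), heading left
step 2 (arc(left, 4)): at (-8,-5), heading down
step 3 (arc(right, 1)): at (-9,-6), heading left
step 4 (straight(3)): at (-12,-6), heading left
step 5 (arc(right, 4)): at (-16,-2), heading up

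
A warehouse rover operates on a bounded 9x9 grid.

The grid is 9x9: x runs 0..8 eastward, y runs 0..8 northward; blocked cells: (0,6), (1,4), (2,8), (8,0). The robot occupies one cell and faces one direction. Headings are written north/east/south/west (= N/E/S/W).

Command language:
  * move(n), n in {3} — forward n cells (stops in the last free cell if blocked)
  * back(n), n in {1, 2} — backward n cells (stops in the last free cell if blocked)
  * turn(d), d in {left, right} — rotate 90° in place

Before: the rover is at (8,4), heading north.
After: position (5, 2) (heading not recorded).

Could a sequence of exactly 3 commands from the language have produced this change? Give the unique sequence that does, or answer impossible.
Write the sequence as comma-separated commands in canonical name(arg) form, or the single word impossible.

key: order matters: swapping back(2) and move(3) lands elsewhere
start: at (8,4), heading north
[1] after back(2): at (8,2), heading north
[2] after turn(left): at (8,2), heading west
[3] after move(3): at (5,2), heading west
no other 3-command option fits: unique.

back(2), turn(left), move(3)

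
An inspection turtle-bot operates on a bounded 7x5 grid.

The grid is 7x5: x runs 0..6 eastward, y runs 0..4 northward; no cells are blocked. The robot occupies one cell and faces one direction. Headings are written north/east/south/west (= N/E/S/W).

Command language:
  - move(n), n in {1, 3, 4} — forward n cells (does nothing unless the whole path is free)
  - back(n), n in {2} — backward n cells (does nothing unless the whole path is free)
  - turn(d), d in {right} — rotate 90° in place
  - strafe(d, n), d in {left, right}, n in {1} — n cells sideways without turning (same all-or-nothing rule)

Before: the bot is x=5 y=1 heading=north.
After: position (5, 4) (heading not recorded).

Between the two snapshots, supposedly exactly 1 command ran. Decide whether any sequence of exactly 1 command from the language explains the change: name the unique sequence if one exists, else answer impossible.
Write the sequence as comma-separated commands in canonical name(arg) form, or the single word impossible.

move(3)

start: x=5 y=1 heading=north
[1] after move(3): x=5 y=4 heading=north
uniquely the one of 7 1-step routes that fits.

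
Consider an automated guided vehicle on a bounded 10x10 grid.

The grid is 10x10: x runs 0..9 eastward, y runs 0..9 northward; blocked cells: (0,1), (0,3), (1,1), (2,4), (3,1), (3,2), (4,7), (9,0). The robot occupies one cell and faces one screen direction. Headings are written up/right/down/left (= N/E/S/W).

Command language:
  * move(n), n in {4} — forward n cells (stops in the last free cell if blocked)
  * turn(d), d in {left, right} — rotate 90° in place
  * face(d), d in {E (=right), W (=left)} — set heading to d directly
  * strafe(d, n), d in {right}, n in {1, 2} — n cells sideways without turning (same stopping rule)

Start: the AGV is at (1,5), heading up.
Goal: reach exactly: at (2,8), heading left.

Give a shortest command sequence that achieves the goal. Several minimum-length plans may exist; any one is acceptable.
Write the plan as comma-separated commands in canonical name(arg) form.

strafe(right, 1), face(W), strafe(right, 2), strafe(right, 1)

t0: at (1,5), heading up
step 1 (strafe(right, 1)): at (2,5), heading up
step 2 (face(W)): at (2,5), heading left
step 3 (strafe(right, 2)): at (2,7), heading left
step 4 (strafe(right, 1)): at (2,8), heading left
minimal: 4 command(s), checked below 4.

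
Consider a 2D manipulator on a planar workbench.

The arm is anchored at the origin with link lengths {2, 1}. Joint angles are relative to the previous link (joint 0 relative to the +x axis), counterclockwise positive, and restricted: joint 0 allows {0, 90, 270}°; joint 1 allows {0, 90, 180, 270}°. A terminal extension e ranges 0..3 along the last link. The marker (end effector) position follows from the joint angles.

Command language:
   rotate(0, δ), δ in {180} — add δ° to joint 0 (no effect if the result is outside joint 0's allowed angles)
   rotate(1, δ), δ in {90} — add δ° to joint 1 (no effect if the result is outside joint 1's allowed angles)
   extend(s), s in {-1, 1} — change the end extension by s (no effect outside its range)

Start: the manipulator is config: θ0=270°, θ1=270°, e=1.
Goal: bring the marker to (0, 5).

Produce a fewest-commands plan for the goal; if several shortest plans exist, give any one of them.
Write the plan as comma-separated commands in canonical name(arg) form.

start: config: θ0=270°, θ1=270°, e=1
t=1 rotate(0, 180) ⇒ config: θ0=90°, θ1=270°, e=1
t=2 extend(1) ⇒ config: θ0=90°, θ1=270°, e=2
t=3 rotate(1, 90) ⇒ config: θ0=90°, θ1=0°, e=2
minimal: 3 command(s), checked below 3.

rotate(0, 180), extend(1), rotate(1, 90)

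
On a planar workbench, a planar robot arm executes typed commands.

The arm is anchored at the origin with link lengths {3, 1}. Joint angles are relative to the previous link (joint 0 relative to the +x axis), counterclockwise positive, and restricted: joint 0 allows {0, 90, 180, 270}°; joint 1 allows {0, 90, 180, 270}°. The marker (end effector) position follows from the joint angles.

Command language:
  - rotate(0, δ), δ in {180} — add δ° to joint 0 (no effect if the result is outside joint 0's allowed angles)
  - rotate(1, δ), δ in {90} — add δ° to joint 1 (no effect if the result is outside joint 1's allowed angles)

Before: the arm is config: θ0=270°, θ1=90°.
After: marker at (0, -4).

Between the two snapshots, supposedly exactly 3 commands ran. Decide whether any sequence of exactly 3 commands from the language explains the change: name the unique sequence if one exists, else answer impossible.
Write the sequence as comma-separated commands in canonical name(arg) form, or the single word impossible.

begin: config: θ0=270°, θ1=90°
[1] after rotate(1, 90): config: θ0=270°, θ1=180°
[2] after rotate(1, 90): config: θ0=270°, θ1=270°
[3] after rotate(1, 90): config: θ0=270°, θ1=0°
no other 3-command option fits: unique.

rotate(1, 90), rotate(1, 90), rotate(1, 90)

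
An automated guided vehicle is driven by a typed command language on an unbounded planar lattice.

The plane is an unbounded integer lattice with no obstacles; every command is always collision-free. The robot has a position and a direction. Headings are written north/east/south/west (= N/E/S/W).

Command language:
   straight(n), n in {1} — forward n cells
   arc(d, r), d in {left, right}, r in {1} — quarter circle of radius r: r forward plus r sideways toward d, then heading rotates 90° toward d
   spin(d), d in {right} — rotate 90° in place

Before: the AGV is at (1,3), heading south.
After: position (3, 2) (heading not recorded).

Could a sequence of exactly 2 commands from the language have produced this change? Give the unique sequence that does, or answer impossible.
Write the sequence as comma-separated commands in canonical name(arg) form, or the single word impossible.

key: order matters: swapping arc(left, 1) and straight(1) lands elsewhere
initial: at (1,3), heading south
1. arc(left, 1) → at (2,2), heading east
2. straight(1) → at (3,2), heading east
all 16 alternatives checked — unique.

arc(left, 1), straight(1)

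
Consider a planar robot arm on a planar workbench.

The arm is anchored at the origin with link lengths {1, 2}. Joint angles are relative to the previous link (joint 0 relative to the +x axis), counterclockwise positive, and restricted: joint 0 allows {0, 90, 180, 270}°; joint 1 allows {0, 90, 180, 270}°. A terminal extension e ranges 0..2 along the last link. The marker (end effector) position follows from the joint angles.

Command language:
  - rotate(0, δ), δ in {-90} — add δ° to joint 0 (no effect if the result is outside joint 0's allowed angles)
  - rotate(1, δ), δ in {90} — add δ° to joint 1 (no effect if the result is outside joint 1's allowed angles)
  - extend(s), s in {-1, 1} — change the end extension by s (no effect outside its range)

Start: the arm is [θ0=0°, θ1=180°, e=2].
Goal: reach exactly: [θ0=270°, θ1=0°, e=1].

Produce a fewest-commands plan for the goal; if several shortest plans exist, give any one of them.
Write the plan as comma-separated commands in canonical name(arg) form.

extend(-1), rotate(0, -90), rotate(1, 90), rotate(1, 90)

t0: [θ0=0°, θ1=180°, e=2]
step 1 (extend(-1)): [θ0=0°, θ1=180°, e=1]
step 2 (rotate(0, -90)): [θ0=270°, θ1=180°, e=1]
step 3 (rotate(1, 90)): [θ0=270°, θ1=270°, e=1]
step 4 (rotate(1, 90)): [θ0=270°, θ1=0°, e=1]
nothing shorter than 4 reaches the goal.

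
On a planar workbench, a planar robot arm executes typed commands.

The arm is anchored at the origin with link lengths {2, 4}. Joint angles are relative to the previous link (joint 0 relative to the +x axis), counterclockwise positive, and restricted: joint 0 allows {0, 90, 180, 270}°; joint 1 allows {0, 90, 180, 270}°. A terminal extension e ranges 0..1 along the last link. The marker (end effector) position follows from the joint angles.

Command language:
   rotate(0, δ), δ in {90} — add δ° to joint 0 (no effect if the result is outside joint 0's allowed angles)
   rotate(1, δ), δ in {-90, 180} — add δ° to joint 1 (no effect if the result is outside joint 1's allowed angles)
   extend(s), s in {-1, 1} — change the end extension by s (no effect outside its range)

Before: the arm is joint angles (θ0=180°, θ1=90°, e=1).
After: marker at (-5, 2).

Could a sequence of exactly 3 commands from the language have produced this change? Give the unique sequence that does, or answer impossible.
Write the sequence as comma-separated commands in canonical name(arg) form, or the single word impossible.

rotate(0, 90), rotate(0, 90), rotate(0, 90)

t0: joint angles (θ0=180°, θ1=90°, e=1)
t=1 rotate(0, 90) ⇒ joint angles (θ0=270°, θ1=90°, e=1)
t=2 rotate(0, 90) ⇒ joint angles (θ0=0°, θ1=90°, e=1)
t=3 rotate(0, 90) ⇒ joint angles (θ0=90°, θ1=90°, e=1)
no rival 3-sequence matches.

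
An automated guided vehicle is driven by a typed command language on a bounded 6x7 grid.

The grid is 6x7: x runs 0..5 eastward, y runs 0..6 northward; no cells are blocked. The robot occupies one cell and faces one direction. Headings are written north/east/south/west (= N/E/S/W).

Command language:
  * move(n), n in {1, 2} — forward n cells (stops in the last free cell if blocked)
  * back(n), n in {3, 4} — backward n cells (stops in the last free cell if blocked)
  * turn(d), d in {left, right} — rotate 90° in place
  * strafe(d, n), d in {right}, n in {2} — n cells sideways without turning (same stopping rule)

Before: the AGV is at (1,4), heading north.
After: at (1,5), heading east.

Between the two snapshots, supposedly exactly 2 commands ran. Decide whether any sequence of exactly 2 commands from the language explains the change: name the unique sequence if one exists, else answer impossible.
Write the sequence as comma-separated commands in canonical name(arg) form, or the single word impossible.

move(1), turn(right)

key: running turn(right) before move(1) would end elsewhere — order is forced
begin: at (1,4), heading north
t=1 move(1) ⇒ at (1,5), heading north
t=2 turn(right) ⇒ at (1,5), heading east
all 49 alternatives checked — unique.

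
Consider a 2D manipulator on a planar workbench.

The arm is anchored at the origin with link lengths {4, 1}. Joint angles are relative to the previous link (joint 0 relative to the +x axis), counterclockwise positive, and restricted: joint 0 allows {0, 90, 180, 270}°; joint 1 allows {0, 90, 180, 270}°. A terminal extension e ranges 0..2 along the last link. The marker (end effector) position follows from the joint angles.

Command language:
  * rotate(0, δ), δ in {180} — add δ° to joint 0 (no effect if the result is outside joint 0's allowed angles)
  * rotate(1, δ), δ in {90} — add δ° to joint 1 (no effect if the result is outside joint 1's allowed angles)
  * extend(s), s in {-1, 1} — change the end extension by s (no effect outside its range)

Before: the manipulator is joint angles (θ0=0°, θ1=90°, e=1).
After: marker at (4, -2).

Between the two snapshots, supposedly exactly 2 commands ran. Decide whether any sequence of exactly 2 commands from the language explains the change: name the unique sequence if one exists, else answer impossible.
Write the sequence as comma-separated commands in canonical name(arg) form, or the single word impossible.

t0: joint angles (θ0=0°, θ1=90°, e=1)
1. rotate(1, 90) → joint angles (θ0=0°, θ1=180°, e=1)
2. rotate(1, 90) → joint angles (θ0=0°, θ1=270°, e=1)
uniquely the one of 16 2-step routes that fits.

rotate(1, 90), rotate(1, 90)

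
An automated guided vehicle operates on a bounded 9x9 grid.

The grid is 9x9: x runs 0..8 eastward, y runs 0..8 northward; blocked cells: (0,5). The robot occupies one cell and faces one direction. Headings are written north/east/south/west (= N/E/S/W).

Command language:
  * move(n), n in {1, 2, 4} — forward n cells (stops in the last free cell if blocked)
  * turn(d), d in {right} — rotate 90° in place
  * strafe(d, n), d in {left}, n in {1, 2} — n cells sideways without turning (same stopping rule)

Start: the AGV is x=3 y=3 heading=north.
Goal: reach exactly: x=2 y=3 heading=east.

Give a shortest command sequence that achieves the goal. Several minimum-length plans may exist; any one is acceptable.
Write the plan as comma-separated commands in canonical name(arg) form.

initial: x=3 y=3 heading=north
1. strafe(left, 1) → x=2 y=3 heading=north
2. turn(right) → x=2 y=3 heading=east
no 1-step plan works, so 2 is optimal.

strafe(left, 1), turn(right)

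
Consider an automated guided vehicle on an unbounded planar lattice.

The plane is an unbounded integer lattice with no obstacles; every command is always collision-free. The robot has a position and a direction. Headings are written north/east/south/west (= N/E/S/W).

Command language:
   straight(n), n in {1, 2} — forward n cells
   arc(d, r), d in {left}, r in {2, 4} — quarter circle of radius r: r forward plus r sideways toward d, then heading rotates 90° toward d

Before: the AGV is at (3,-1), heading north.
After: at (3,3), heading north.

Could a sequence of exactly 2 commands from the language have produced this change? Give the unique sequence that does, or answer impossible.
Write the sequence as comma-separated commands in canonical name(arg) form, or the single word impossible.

straight(2), straight(2)

key: heading stays N — no command in the sequence turns
begin: at (3,-1), heading north
[1] after straight(2): at (3,1), heading north
[2] after straight(2): at (3,3), heading north
uniquely the one of 16 2-step routes that fits.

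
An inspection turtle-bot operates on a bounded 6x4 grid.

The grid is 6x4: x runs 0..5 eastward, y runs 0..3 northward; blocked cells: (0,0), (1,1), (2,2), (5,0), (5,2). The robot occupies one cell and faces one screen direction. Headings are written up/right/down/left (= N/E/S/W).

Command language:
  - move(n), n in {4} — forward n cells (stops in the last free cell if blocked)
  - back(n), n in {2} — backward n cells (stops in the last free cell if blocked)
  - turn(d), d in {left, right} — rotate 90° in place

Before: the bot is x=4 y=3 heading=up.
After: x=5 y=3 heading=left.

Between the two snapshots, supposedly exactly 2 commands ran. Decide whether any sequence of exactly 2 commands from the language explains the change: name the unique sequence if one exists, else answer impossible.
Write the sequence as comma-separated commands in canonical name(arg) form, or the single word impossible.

key: running back(2) before turn(left) would end elsewhere — order is forced
initial: x=4 y=3 heading=up
[1] after turn(left): x=4 y=3 heading=left
[2] after back(2): x=5 y=3 heading=left
no other 2-command option fits: unique.

turn(left), back(2)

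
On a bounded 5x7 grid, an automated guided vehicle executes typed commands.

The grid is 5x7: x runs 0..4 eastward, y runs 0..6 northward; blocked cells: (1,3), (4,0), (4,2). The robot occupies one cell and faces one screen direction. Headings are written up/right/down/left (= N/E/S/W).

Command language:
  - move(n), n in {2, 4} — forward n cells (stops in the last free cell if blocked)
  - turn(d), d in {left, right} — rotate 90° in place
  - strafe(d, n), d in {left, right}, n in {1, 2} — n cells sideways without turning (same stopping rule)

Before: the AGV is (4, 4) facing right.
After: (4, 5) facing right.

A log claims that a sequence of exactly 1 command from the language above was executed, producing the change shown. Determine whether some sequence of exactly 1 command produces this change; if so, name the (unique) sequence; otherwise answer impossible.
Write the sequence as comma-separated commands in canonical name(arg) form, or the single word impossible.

strafe(left, 1)

key: still facing E — the one step turns nothing
begin: (4, 4) facing right
[1] after strafe(left, 1): (4, 5) facing right
uniquely the one of 8 1-step routes that fits.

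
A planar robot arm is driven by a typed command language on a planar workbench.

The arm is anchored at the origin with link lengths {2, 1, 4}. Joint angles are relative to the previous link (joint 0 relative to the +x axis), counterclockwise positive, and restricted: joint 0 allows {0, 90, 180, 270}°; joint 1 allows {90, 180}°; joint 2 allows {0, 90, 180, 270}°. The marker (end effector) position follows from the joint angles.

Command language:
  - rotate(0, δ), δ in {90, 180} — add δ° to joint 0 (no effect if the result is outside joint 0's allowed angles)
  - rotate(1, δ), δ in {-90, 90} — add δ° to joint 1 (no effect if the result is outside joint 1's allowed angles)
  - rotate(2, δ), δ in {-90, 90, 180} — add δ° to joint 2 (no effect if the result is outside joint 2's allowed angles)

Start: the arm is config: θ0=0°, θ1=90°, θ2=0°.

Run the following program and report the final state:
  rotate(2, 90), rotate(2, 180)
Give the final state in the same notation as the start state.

config: θ0=0°, θ1=90°, θ2=270°

from: config: θ0=0°, θ1=90°, θ2=0°
step 1 (rotate(2, 90)): config: θ0=0°, θ1=90°, θ2=90°
step 2 (rotate(2, 180)): config: θ0=0°, θ1=90°, θ2=270°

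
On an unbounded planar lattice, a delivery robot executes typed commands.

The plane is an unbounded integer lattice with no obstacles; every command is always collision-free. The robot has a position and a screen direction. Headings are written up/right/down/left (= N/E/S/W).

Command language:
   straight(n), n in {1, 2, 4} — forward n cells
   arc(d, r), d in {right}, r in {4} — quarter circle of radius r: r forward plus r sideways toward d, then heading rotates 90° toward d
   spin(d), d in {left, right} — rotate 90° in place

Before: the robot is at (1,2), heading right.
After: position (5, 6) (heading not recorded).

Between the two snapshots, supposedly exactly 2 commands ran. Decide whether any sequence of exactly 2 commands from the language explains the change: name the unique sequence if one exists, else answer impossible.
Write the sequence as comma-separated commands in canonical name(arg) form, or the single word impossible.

spin(left), arc(right, 4)

key: order matters: swapping spin(left) and arc(right, 4) lands elsewhere
t0: at (1,2), heading right
t=1 spin(left) ⇒ at (1,2), heading up
t=2 arc(right, 4) ⇒ at (5,6), heading right
no other 2-command option fits: unique.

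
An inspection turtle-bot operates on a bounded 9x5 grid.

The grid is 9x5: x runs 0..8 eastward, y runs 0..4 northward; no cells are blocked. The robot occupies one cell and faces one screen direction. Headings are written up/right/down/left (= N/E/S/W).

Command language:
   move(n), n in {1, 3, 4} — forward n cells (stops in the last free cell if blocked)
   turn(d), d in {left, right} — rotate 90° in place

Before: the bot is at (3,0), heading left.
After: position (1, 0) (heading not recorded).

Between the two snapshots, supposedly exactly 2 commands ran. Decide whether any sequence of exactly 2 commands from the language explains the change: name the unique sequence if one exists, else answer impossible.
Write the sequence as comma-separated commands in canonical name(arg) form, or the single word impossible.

start: at (3,0), heading left
1. move(1) → at (2,0), heading left
2. move(1) → at (1,0), heading left
uniquely the one of 25 2-step routes that fits.

move(1), move(1)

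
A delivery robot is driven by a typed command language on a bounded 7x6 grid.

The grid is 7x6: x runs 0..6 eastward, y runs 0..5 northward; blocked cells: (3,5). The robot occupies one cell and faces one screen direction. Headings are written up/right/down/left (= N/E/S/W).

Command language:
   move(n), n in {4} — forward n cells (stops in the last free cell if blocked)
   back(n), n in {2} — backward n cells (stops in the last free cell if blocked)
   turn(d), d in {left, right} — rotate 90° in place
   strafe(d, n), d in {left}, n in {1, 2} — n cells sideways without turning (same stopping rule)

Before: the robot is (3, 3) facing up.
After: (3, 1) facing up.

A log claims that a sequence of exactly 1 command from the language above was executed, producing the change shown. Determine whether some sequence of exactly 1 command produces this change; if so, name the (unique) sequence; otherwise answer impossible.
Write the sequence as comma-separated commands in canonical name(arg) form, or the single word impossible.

back(2)

key: heading stays N — the single command does not turn
from: (3, 3) facing up
step 1 (back(2)): (3, 1) facing up
no other 1-command option fits: unique.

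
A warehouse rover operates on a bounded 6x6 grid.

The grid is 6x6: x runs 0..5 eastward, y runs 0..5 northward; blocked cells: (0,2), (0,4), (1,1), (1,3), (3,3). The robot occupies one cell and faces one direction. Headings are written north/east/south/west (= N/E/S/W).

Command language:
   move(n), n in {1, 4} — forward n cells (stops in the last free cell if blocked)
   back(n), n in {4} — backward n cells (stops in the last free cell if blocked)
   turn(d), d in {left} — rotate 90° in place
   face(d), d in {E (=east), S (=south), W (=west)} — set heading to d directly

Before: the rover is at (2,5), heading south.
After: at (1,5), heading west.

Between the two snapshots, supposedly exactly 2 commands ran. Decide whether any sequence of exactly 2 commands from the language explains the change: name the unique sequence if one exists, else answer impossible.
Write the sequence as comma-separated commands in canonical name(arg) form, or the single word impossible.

key: running move(1) before face(W) would end elsewhere — order is forced
initial: at (2,5), heading south
1. face(W) → at (2,5), heading west
2. move(1) → at (1,5), heading west
no rival 2-sequence matches.

face(W), move(1)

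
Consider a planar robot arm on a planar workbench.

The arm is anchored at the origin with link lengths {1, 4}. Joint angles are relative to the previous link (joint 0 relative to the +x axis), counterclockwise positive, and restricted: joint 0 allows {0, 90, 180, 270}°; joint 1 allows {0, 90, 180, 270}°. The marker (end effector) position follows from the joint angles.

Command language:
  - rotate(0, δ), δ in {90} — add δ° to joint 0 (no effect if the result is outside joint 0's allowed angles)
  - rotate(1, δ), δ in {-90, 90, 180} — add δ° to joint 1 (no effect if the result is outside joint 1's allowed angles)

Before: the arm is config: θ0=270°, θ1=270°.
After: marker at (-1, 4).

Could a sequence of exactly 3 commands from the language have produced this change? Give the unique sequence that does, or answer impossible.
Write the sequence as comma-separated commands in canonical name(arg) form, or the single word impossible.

initial: config: θ0=270°, θ1=270°
[1] after rotate(0, 90): config: θ0=0°, θ1=270°
[2] after rotate(0, 90): config: θ0=90°, θ1=270°
[3] after rotate(0, 90): config: θ0=180°, θ1=270°
all 64 alternatives checked — unique.

rotate(0, 90), rotate(0, 90), rotate(0, 90)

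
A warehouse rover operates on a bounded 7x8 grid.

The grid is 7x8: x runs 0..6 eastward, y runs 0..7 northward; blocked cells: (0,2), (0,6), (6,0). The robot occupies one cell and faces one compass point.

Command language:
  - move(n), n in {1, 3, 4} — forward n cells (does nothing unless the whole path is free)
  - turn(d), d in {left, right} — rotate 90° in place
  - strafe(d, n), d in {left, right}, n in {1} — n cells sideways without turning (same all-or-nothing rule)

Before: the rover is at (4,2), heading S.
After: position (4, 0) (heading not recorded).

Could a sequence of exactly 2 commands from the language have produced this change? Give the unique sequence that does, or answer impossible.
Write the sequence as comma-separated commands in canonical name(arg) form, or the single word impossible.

move(1), move(1)

start: at (4,2), heading S
t=1 move(1) ⇒ at (4,1), heading S
t=2 move(1) ⇒ at (4,0), heading S
uniquely the one of 49 2-step routes that fits.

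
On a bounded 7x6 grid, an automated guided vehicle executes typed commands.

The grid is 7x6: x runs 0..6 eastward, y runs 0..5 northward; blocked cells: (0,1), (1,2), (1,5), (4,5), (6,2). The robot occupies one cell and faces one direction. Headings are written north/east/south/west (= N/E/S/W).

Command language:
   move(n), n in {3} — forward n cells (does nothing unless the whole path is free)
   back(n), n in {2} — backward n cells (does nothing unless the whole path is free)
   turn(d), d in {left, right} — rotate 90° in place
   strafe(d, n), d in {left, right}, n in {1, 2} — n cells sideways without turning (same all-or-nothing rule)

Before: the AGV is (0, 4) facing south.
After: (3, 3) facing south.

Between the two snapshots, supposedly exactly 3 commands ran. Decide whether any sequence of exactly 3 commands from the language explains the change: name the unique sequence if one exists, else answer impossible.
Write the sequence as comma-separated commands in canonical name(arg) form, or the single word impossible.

impossible

checked all 3-command options: none fits.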